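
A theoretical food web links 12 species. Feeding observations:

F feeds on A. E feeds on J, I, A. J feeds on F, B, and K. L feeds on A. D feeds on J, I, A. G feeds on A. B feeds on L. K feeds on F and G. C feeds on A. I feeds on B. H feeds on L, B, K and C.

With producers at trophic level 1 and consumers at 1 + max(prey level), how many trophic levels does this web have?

5

Producers (level 1): A.
A → L → B → I → E gives E level 5.
No species has a prey at level 5, so no species reaches level 6.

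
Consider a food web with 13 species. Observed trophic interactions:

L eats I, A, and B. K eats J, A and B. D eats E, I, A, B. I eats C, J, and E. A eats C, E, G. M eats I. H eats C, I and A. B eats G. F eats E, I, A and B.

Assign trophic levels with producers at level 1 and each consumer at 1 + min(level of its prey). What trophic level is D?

E is a producer → level 1.
D eats E → level 2.

Trophic level 2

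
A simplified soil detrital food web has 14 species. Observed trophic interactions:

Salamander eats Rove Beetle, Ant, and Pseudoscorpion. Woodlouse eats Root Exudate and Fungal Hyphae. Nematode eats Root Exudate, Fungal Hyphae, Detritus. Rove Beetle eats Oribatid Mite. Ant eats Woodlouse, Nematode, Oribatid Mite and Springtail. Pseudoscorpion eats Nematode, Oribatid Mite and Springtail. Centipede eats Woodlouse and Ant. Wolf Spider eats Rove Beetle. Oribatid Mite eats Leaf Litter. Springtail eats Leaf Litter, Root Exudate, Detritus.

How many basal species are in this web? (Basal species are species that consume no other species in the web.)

4

Basal species (no prey listed): Fungal Hyphae, Root Exudate, Detritus, Leaf Litter.
Count: 4.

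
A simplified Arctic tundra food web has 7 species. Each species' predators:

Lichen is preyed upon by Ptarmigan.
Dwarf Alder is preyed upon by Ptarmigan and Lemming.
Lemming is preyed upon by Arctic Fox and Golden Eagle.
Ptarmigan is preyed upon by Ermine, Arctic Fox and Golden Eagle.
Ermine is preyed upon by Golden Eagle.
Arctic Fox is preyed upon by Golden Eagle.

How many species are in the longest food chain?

4 species

One longest chain: Lichen → Ptarmigan → Arctic Fox → Golden Eagle.
It has 4 species and 3 links.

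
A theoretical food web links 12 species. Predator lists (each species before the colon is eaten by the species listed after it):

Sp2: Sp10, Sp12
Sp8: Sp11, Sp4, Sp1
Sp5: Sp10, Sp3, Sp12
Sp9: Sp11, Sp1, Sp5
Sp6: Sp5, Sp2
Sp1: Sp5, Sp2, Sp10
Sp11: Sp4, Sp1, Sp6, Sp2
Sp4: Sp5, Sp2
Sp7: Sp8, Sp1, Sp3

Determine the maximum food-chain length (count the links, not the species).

One longest chain: Sp7 → Sp8 → Sp11 → Sp4 → Sp2 → Sp10.
It has 6 species and 5 links.

5 links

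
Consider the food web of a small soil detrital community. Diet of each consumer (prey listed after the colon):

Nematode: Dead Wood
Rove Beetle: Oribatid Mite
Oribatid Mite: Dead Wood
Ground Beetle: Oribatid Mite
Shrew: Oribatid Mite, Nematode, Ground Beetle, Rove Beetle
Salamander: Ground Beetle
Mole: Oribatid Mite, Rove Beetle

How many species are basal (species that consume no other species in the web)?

1

Basal species (no prey listed): Dead Wood.
Count: 1.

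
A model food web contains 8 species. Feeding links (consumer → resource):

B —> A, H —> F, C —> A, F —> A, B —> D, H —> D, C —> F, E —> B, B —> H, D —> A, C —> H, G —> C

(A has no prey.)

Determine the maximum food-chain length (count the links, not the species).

One longest chain: A → F → H → B → E.
It has 5 species and 4 links.

4 links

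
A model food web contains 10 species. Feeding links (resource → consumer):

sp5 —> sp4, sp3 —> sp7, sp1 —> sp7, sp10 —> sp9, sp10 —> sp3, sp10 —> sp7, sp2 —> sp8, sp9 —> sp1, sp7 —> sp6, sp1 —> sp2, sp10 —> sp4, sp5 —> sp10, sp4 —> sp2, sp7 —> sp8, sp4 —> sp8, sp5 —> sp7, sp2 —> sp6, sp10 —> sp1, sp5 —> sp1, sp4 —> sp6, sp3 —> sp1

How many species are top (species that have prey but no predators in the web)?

Top species (has prey, but nothing eats it): sp6, sp8.
Count: 2.

2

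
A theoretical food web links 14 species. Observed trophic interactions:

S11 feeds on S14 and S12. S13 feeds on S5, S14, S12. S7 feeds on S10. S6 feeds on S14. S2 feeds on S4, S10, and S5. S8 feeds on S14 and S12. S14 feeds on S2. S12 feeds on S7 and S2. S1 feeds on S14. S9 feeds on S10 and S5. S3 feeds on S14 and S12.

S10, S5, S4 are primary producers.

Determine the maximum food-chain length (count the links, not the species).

One longest chain: S10 → S7 → S12 → S3.
It has 4 species and 3 links.

3 links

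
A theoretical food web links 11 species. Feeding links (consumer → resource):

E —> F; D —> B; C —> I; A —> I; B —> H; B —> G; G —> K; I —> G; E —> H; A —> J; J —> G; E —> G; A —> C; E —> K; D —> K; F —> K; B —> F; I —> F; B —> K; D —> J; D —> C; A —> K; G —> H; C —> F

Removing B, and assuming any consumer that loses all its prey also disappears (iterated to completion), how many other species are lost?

Remove B.
Every predator of it retains at least one other prey: D still has K, J, C.
No consumer loses all prey, so no secondary extinctions occur.

0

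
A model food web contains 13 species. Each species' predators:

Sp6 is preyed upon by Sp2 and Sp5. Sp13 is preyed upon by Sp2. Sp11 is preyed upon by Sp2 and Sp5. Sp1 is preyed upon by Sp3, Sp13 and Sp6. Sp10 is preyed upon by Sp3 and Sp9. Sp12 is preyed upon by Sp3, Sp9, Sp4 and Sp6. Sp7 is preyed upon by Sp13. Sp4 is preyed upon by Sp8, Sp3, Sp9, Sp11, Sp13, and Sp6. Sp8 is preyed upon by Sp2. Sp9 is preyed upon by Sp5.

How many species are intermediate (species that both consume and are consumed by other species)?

Intermediate species (has both prey and predators): Sp4, Sp9, Sp8, Sp13, Sp11, Sp6.
Count: 6.

6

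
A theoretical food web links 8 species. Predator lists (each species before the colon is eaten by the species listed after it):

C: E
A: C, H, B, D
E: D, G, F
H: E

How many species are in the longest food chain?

One longest chain: A → C → E → D.
It has 4 species and 3 links.

4 species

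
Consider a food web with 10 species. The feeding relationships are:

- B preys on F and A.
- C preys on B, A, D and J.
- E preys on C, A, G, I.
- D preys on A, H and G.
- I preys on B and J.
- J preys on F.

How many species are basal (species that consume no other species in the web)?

Basal species (no prey listed): H, A, G, F.
Count: 4.

4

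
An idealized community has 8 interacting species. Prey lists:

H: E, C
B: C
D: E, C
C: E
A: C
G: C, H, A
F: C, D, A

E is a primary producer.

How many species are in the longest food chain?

One longest chain: E → C → D → F.
It has 4 species and 3 links.

4 species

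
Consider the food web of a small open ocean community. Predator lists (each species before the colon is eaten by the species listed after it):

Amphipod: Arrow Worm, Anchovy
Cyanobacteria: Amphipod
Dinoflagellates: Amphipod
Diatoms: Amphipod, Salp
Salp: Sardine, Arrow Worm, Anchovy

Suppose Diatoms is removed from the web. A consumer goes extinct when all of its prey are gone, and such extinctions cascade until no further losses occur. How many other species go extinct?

2

Remove Diatoms.
Round 1: Salp (all prey gone) → extinct.
Round 2: Sardine (all prey gone) → extinct.
No further losses. Total secondary extinctions: 2.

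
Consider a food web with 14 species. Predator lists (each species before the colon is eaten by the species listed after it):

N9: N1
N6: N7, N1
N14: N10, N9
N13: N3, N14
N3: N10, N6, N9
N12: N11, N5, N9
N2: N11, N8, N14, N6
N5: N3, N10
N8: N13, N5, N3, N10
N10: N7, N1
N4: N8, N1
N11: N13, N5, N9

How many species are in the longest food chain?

One longest chain: N2 → N11 → N13 → N14 → N10 → N7.
It has 6 species and 5 links.

6 species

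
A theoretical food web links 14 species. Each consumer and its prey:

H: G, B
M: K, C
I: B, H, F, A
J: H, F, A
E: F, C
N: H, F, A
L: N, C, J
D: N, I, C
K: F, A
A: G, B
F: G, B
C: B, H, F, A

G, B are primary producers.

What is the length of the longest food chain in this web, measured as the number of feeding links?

3 links

One longest chain: G → H → C → L.
It has 4 species and 3 links.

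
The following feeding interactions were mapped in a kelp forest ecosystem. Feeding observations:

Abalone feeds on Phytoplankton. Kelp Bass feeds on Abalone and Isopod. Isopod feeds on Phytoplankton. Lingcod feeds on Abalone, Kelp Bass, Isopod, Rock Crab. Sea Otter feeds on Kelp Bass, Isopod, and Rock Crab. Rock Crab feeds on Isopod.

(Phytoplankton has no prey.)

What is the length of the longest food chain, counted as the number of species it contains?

One longest chain: Phytoplankton → Isopod → Rock Crab → Sea Otter.
It has 4 species and 3 links.

4 species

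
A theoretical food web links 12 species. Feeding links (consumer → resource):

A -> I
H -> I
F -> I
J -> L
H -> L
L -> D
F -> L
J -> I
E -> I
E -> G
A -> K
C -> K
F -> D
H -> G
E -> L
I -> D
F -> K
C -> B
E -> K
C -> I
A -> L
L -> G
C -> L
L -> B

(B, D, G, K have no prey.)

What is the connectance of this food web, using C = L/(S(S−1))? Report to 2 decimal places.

C = 0.18

The web has S = 12 species and L = 24 feeding links.
C = L / (S(S−1)) = 24 / 132 = 0.1818 ≈ 0.18.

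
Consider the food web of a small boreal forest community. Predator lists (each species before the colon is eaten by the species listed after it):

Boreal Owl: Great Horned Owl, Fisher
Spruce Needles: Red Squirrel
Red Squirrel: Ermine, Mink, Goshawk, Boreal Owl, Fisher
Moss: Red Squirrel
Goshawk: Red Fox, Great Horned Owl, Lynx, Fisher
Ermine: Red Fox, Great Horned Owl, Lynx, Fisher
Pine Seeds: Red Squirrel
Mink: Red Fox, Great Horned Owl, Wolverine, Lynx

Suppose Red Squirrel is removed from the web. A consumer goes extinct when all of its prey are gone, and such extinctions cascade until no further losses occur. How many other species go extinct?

Remove Red Squirrel.
Round 1: Ermine (all prey gone), Mink (all prey gone), Goshawk (all prey gone), Boreal Owl (all prey gone) → extinct.
Round 2: Red Fox (all prey gone), Great Horned Owl (all prey gone), Wolverine (all prey gone), Lynx (all prey gone), Fisher (all prey gone) → extinct.
No further losses. Total secondary extinctions: 9.

9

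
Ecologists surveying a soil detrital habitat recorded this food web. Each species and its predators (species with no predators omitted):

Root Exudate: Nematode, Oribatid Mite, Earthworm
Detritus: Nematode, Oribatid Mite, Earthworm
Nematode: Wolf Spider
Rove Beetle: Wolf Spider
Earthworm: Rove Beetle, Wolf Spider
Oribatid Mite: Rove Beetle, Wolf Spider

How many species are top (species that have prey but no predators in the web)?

Top species (has prey, but nothing eats it): Wolf Spider.
Count: 1.

1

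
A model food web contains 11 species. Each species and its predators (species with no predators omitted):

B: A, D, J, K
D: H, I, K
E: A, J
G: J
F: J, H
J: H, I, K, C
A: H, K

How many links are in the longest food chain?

2 links

One longest chain: B → A → H.
It has 3 species and 2 links.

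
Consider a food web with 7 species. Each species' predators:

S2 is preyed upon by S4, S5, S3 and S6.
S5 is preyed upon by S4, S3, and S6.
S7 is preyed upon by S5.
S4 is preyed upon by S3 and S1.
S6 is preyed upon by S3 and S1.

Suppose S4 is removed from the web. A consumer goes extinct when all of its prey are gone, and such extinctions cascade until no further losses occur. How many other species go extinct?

0

Remove S4.
Every predator of it retains at least one other prey: S3 still has S2, S5, S6; S1 still has S6.
No consumer loses all prey, so no secondary extinctions occur.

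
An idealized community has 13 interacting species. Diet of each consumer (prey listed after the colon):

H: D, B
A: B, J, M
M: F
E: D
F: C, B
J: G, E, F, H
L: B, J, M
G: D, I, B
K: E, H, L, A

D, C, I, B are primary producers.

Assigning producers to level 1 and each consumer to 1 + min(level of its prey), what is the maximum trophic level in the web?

Producers (level 1): D, C, I, B.
Following each consumer down to its lowest-level prey: C → F → M (levels 1 through 3).
All prey of M (F 2) are at level 2 or above, so M is at level 1 + 2 = 3.
Every consumer has at least one prey at level 2 or below, so none exceeds level 3.

3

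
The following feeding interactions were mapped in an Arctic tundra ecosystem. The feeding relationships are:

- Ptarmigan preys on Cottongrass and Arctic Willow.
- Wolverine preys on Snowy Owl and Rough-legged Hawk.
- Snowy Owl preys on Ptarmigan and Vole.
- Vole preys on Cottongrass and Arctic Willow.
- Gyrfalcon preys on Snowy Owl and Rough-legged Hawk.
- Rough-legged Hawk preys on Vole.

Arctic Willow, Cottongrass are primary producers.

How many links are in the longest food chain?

3 links

One longest chain: Arctic Willow → Vole → Snowy Owl → Wolverine.
It has 4 species and 3 links.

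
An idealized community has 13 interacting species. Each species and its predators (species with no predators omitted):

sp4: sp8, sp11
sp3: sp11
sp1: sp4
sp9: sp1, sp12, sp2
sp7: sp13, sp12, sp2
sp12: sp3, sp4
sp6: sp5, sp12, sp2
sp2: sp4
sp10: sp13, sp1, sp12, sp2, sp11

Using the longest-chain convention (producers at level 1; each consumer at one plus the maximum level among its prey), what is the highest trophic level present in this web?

4

Producers (level 1): sp7, sp10, sp6, sp9.
sp7 → sp12 → sp3 → sp11 gives sp11 level 4.
No species has a prey at level 4, so no species reaches level 5.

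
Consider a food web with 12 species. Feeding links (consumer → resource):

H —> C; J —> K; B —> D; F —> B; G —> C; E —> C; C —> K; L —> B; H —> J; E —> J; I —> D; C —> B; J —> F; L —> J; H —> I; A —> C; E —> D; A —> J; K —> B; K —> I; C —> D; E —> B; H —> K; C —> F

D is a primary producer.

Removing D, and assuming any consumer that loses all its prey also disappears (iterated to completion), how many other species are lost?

11

Remove D.
Round 1: B (all prey gone), I (all prey gone) → extinct.
Round 2: F (all prey gone), K (all prey gone) → extinct.
Round 3: C (all prey gone), J (all prey gone) → extinct.
Round 4: L (all prey gone), E (all prey gone), H (all prey gone), G (all prey gone), A (all prey gone) → extinct.
No further losses. Total secondary extinctions: 11.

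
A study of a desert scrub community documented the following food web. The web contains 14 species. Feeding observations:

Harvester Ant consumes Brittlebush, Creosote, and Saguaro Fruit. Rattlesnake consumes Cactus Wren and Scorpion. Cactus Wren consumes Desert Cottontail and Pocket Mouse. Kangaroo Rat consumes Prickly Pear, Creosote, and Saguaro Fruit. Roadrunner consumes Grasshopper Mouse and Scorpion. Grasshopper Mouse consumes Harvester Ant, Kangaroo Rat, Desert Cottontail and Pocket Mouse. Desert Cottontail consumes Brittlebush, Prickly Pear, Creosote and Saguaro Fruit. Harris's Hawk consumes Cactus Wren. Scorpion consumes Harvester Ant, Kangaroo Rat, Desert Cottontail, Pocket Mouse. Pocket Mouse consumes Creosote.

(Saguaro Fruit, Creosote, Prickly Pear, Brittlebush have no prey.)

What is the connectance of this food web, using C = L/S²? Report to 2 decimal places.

C = 0.13

The web has S = 14 species and L = 26 feeding links.
C = L / S² = 26 / 196 = 0.1327 ≈ 0.13.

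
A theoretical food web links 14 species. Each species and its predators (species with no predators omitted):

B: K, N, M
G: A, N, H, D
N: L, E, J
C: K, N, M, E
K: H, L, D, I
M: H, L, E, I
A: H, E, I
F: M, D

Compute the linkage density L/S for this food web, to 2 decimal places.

There are L = 27 links among S = 14 species.
L/S = 27/14 = 1.9286 ≈ 1.93.

L/S = 1.93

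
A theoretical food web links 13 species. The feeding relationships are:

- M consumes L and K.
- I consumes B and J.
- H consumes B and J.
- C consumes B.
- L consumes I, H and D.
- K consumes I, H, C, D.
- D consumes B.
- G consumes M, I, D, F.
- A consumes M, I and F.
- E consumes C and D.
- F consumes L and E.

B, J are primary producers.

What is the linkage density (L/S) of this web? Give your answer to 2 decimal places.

L/S = 2.00

There are L = 26 links among S = 13 species.
L/S = 26/13 = 2.0000 ≈ 2.00.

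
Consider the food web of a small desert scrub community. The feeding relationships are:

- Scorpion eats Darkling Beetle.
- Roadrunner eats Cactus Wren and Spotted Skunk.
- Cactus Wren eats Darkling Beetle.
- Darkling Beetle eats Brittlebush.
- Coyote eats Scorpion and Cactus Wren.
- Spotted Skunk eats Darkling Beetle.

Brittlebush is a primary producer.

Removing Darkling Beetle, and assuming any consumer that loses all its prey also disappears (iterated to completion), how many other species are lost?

Remove Darkling Beetle.
Round 1: Scorpion (all prey gone), Cactus Wren (all prey gone), Spotted Skunk (all prey gone) → extinct.
Round 2: Roadrunner (all prey gone), Coyote (all prey gone) → extinct.
No further losses. Total secondary extinctions: 5.

5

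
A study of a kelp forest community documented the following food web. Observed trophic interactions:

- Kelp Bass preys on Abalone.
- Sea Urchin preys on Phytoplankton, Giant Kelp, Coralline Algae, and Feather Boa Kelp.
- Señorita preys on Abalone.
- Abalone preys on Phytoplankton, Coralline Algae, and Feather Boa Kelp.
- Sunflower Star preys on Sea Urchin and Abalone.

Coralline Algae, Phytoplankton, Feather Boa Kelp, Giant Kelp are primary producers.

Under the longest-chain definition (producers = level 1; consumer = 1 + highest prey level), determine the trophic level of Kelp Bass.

Coralline Algae is a producer → level 1.
Abalone eats Coralline Algae (level 1); other prey at levels: Phytoplankton 1, Feather Boa Kelp 1 → level 2.
Kelp Bass eats Abalone → level 3.

Trophic level 3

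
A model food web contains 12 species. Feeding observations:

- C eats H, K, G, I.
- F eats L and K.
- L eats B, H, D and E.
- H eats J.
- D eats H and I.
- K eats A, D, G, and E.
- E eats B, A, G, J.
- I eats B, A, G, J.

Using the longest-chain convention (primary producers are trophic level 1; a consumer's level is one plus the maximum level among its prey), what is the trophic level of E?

J is a producer → level 1.
E eats J (level 1); other prey at levels: A 1, G 1, B 1 → level 2.

Trophic level 2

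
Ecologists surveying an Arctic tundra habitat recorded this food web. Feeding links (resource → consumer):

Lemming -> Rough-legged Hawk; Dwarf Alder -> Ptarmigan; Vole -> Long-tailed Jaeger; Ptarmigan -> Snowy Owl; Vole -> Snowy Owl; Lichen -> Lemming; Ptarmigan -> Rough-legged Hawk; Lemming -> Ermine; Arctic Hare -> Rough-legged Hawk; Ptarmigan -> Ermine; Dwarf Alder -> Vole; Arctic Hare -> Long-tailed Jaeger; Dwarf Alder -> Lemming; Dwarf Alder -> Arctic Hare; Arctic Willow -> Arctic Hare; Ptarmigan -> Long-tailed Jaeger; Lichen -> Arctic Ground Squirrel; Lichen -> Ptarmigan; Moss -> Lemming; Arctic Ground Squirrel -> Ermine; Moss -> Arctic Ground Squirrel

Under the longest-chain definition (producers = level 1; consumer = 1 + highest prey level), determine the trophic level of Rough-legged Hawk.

Arctic Willow is a producer → level 1.
Arctic Hare eats Arctic Willow (level 1); other prey at levels: Dwarf Alder 1 → level 2.
Rough-legged Hawk eats Arctic Hare (level 2); other prey at levels: Ptarmigan 2, Lemming 2 → level 3.

Trophic level 3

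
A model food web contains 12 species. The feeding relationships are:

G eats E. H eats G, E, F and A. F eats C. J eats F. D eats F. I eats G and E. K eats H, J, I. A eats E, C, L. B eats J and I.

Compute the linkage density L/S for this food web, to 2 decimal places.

L/S = 1.50

There are L = 18 links among S = 12 species.
L/S = 18/12 = 1.5000 ≈ 1.50.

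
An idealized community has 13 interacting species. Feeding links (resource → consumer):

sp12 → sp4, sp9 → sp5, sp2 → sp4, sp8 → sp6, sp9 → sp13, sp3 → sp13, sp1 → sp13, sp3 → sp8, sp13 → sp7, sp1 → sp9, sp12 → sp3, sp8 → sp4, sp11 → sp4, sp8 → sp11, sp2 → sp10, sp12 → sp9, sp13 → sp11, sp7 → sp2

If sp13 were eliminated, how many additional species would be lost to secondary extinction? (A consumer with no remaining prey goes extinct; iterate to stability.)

Remove sp13.
Round 1: sp7 (all prey gone) → extinct.
Round 2: sp2 (all prey gone) → extinct.
Round 3: sp10 (all prey gone) → extinct.
No further losses. Total secondary extinctions: 3.

3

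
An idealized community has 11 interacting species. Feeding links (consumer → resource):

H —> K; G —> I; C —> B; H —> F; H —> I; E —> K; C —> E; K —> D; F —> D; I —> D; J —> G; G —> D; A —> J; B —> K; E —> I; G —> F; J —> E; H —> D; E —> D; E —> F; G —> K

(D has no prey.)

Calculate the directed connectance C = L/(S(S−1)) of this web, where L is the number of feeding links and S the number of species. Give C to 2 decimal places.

The web has S = 11 species and L = 21 feeding links.
C = L / (S(S−1)) = 21 / 110 = 0.1909 ≈ 0.19.

C = 0.19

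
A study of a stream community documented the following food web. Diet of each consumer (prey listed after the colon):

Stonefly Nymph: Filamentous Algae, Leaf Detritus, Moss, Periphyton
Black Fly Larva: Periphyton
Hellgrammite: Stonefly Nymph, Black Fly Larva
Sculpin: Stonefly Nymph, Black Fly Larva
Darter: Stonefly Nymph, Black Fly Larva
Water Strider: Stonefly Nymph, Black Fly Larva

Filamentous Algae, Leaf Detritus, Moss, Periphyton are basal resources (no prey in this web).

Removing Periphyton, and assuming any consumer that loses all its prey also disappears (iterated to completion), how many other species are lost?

Remove Periphyton.
Round 1: Black Fly Larva (all prey gone) → extinct.
No further losses. Total secondary extinctions: 1.

1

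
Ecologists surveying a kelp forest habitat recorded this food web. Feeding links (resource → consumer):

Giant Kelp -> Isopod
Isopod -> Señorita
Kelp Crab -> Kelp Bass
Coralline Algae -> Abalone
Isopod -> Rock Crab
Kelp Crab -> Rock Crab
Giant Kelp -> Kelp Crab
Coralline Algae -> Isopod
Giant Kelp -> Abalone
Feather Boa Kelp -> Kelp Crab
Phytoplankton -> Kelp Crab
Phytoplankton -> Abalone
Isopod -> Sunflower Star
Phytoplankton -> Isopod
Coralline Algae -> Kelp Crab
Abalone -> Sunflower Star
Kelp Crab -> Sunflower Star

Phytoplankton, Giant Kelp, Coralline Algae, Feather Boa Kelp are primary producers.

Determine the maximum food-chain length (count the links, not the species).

One longest chain: Phytoplankton → Kelp Crab → Rock Crab.
It has 3 species and 2 links.

2 links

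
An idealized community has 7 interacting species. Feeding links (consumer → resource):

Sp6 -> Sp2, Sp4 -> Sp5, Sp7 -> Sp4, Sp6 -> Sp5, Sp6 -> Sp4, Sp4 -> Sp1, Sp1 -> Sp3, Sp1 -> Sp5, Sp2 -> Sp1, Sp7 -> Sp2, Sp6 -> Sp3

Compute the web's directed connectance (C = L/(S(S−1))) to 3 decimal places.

The web has S = 7 species and L = 11 feeding links.
C = L / (S(S−1)) = 11 / 42 = 0.2619 ≈ 0.262.

C = 0.262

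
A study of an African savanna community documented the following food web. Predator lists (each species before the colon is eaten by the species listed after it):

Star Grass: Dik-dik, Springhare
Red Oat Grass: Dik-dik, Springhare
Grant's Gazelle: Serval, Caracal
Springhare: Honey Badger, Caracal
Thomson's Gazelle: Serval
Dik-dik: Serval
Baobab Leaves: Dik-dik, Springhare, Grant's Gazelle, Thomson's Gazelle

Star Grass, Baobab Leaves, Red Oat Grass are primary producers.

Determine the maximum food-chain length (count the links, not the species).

One longest chain: Star Grass → Dik-dik → Serval.
It has 3 species and 2 links.

2 links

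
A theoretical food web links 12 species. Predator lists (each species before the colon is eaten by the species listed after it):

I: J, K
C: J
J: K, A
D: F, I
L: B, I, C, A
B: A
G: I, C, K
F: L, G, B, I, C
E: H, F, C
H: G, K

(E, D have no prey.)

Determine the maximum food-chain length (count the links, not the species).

5 links

One longest chain: E → F → L → C → J → K.
It has 6 species and 5 links.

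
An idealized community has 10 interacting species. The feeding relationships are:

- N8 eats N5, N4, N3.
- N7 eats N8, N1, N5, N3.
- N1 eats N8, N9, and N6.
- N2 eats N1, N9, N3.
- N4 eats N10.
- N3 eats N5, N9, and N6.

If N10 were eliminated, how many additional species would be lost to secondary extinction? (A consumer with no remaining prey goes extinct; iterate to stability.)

1

Remove N10.
Round 1: N4 (all prey gone) → extinct.
No further losses. Total secondary extinctions: 1.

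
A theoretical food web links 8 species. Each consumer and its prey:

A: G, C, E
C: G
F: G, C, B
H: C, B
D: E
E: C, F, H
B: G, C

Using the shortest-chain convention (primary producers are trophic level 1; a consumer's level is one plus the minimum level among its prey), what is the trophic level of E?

G is a producer → level 1.
C eats G → level 2.
E eats C → level 3.
No prey of E is below level 2, so 3 is the minimum.

Trophic level 3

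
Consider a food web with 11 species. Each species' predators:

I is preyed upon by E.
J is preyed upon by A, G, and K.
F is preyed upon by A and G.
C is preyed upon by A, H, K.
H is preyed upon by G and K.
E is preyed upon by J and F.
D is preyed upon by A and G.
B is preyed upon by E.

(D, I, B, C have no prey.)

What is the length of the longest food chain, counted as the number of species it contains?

4 species

One longest chain: I → E → J → A.
It has 4 species and 3 links.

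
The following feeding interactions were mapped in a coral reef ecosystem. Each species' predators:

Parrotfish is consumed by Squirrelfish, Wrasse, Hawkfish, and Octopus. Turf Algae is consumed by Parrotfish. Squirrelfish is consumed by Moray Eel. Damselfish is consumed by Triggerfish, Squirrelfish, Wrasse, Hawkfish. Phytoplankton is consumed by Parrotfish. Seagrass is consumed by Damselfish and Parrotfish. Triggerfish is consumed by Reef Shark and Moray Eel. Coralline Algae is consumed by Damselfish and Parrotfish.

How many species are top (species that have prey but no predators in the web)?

Top species (has prey, but nothing eats it): Wrasse, Hawkfish, Octopus, Reef Shark, Moray Eel.
Count: 5.

5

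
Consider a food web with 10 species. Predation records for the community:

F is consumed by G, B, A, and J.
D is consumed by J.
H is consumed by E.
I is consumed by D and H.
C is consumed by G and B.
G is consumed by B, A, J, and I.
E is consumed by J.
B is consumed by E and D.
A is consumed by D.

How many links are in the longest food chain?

One longest chain: F → G → I → H → E → J.
It has 6 species and 5 links.

5 links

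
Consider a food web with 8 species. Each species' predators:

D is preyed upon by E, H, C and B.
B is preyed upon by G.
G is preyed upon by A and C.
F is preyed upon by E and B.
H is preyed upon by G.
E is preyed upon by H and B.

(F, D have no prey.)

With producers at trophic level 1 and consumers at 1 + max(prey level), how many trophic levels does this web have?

5

Producers (level 1): F, D.
F → E → H → G → C gives C level 5.
No species has a prey at level 5, so no species reaches level 6.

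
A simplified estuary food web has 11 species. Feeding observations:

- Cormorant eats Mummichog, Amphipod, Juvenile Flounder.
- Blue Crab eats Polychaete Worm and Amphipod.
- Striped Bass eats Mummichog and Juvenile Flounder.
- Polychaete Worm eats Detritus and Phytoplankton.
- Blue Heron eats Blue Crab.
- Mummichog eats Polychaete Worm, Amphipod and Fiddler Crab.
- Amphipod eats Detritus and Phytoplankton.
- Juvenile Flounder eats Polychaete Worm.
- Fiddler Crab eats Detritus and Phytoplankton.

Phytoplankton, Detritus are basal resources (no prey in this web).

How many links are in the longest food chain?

One longest chain: Phytoplankton → Fiddler Crab → Mummichog → Striped Bass.
It has 4 species and 3 links.

3 links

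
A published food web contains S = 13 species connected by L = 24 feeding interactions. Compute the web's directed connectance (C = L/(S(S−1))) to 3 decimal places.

The web has S = 13 species and L = 24 feeding links.
C = L / (S(S−1)) = 24 / 156 = 0.1538 ≈ 0.154.

C = 0.154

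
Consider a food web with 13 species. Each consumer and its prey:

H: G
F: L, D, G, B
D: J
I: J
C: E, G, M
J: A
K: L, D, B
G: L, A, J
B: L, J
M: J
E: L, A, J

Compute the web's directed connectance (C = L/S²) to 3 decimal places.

C = 0.136

The web has S = 13 species and L = 23 feeding links.
C = L / S² = 23 / 169 = 0.1361 ≈ 0.136.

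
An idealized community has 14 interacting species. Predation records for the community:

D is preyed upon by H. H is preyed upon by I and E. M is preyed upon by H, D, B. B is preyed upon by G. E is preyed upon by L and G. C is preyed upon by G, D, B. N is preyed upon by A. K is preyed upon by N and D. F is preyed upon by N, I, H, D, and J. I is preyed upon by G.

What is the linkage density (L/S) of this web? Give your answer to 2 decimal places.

There are L = 21 links among S = 14 species.
L/S = 21/14 = 1.5000 ≈ 1.50.

L/S = 1.50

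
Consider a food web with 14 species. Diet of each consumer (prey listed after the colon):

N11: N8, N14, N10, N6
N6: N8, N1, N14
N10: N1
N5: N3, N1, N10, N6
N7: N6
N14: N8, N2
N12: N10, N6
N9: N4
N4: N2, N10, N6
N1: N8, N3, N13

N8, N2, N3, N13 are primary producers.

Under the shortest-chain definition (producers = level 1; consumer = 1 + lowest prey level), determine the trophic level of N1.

Trophic level 2

N8 is a producer → level 1.
N1 eats N8 → level 2.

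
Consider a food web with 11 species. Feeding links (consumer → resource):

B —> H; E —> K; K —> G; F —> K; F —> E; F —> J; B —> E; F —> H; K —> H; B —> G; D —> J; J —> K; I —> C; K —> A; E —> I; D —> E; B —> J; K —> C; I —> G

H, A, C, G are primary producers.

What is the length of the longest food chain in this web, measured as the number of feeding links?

3 links

One longest chain: H → K → J → D.
It has 4 species and 3 links.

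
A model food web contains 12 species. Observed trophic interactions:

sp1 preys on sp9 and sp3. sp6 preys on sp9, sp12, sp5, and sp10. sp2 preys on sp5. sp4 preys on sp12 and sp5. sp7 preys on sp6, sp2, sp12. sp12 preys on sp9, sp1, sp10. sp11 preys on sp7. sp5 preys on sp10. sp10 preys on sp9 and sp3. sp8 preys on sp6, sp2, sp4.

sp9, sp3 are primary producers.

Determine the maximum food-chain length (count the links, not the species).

5 links

One longest chain: sp9 → sp10 → sp12 → sp6 → sp7 → sp11.
It has 6 species and 5 links.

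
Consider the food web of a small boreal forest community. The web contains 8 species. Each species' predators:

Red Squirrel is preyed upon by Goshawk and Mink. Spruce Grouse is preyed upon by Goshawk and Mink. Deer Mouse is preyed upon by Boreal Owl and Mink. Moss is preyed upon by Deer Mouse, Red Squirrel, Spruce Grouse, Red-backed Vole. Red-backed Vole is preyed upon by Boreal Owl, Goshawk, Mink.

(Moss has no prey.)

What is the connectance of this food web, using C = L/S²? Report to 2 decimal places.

C = 0.20

The web has S = 8 species and L = 13 feeding links.
C = L / S² = 13 / 64 = 0.2031 ≈ 0.20.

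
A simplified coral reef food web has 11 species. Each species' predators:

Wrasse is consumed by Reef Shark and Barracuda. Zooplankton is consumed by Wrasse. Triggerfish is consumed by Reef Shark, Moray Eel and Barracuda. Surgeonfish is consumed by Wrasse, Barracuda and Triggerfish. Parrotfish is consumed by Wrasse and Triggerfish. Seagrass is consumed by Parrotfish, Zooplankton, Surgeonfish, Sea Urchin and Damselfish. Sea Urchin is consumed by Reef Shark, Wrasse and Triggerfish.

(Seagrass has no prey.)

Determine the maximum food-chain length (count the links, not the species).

One longest chain: Seagrass → Sea Urchin → Triggerfish → Barracuda.
It has 4 species and 3 links.

3 links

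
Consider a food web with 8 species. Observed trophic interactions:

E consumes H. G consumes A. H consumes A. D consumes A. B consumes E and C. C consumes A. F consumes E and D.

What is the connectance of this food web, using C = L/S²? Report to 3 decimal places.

The web has S = 8 species and L = 9 feeding links.
C = L / S² = 9 / 64 = 0.1406 ≈ 0.141.

C = 0.141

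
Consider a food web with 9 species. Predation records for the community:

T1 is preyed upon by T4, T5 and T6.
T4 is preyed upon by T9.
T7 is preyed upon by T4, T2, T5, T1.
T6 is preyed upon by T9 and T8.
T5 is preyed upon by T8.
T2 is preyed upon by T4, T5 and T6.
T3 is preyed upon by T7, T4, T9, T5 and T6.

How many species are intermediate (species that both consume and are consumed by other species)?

Intermediate species (has both prey and predators): T7, T2, T1, T5, T6, T4.
Count: 6.

6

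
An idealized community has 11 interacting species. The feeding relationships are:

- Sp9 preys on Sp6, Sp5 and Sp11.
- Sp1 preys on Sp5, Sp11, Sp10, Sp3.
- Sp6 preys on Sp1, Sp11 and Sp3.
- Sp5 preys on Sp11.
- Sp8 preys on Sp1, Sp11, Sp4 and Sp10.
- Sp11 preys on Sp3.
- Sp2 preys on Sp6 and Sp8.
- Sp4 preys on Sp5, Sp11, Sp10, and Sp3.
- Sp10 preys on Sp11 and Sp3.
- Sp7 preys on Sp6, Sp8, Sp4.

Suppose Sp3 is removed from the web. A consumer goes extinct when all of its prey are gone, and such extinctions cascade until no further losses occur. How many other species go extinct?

10

Remove Sp3.
Round 1: Sp11 (all prey gone) → extinct.
Round 2: Sp5 (all prey gone), Sp10 (all prey gone) → extinct.
Round 3: Sp4 (all prey gone), Sp1 (all prey gone) → extinct.
Round 4: Sp8 (all prey gone), Sp6 (all prey gone) → extinct.
Round 5: Sp9 (all prey gone), Sp7 (all prey gone), Sp2 (all prey gone) → extinct.
No further losses. Total secondary extinctions: 10.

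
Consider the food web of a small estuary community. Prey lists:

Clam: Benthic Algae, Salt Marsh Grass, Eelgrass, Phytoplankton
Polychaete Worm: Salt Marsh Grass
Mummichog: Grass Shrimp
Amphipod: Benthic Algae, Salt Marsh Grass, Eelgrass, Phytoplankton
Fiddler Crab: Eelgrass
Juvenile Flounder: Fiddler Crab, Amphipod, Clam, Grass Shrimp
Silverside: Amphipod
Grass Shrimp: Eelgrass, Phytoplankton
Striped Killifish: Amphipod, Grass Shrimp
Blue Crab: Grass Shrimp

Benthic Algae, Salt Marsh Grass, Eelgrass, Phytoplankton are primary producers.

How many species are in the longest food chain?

3 species

One longest chain: Eelgrass → Grass Shrimp → Blue Crab.
It has 3 species and 2 links.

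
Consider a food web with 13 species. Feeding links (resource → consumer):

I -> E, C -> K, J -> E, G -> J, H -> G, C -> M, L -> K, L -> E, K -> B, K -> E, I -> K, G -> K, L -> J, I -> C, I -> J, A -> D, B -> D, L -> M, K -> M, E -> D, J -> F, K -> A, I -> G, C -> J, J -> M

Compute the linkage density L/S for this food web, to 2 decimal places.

L/S = 1.92

There are L = 25 links among S = 13 species.
L/S = 25/13 = 1.9231 ≈ 1.92.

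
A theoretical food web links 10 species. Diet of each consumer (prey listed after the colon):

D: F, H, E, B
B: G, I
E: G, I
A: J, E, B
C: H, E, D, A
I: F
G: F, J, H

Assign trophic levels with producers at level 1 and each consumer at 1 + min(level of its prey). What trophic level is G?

F is a producer → level 1.
G eats F → level 2.

Trophic level 2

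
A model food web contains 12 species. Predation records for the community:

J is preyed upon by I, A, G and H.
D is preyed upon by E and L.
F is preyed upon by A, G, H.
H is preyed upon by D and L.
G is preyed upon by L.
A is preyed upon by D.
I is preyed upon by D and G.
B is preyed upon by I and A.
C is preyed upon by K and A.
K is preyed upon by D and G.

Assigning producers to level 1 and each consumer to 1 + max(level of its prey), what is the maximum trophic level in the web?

Producers (level 1): B, J, C, F.
B → I → D → E gives E level 4.
No species has a prey at level 4, so no species reaches level 5.

4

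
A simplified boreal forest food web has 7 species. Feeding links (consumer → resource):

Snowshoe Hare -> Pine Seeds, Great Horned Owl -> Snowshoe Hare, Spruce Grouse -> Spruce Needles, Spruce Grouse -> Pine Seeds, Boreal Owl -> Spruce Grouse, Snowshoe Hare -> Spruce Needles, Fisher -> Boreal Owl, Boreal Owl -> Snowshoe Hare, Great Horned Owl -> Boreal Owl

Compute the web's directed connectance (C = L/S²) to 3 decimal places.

C = 0.184

The web has S = 7 species and L = 9 feeding links.
C = L / S² = 9 / 49 = 0.1837 ≈ 0.184.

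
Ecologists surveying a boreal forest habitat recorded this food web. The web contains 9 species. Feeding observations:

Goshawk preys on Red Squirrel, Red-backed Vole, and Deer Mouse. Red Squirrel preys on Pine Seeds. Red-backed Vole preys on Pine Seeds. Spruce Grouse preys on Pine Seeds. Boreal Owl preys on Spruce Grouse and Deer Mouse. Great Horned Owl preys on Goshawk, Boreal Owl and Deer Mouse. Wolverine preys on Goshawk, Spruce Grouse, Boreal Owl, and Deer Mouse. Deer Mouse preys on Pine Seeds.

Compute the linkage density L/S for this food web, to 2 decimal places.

There are L = 16 links among S = 9 species.
L/S = 16/9 = 1.7778 ≈ 1.78.

L/S = 1.78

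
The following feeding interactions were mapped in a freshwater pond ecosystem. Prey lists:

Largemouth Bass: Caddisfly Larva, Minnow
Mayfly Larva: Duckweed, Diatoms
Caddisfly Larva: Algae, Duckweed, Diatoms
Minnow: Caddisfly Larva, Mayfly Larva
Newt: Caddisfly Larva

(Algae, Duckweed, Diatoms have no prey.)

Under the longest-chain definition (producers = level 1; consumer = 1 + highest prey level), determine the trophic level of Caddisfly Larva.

Algae is a producer → level 1.
Caddisfly Larva eats Algae (level 1); other prey at levels: Duckweed 1, Diatoms 1 → level 2.

Trophic level 2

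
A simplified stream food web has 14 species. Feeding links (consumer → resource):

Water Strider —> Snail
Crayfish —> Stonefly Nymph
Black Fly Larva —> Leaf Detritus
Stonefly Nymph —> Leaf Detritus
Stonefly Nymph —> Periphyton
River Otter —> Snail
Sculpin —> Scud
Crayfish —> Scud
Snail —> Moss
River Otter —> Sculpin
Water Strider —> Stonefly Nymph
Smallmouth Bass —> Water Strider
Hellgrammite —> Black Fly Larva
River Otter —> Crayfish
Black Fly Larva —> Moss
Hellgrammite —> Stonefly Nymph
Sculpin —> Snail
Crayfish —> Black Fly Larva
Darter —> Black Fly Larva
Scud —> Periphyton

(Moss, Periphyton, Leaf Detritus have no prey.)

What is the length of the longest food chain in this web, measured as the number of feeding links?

One longest chain: Periphyton → Scud → Crayfish → River Otter.
It has 4 species and 3 links.

3 links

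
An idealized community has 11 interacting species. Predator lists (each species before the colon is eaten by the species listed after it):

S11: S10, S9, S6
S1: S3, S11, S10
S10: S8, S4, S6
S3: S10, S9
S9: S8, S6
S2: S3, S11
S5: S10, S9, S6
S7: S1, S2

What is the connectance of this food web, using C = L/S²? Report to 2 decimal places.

The web has S = 11 species and L = 20 feeding links.
C = L / S² = 20 / 121 = 0.1653 ≈ 0.17.

C = 0.17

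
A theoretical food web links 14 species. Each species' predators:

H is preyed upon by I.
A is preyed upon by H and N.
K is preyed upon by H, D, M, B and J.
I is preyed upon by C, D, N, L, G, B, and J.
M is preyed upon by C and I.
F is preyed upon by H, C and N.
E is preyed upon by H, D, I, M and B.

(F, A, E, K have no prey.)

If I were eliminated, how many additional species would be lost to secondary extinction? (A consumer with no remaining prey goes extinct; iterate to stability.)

2

Remove I.
Round 1: G (all prey gone), L (all prey gone) → extinct.
No further losses. Total secondary extinctions: 2.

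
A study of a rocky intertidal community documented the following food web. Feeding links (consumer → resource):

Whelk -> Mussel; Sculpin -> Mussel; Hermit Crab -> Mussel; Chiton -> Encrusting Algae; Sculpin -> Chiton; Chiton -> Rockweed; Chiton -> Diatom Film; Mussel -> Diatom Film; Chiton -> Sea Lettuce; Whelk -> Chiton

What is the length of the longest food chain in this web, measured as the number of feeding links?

One longest chain: Diatom Film → Mussel → Sculpin.
It has 3 species and 2 links.

2 links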